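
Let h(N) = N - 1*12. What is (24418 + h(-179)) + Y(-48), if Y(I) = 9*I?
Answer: 23795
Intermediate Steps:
h(N) = -12 + N (h(N) = N - 12 = -12 + N)
(24418 + h(-179)) + Y(-48) = (24418 + (-12 - 179)) + 9*(-48) = (24418 - 191) - 432 = 24227 - 432 = 23795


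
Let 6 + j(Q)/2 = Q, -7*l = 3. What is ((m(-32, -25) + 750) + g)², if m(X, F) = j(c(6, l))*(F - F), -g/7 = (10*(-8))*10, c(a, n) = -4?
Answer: 40322500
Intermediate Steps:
l = -3/7 (l = -⅐*3 = -3/7 ≈ -0.42857)
j(Q) = -12 + 2*Q
g = 5600 (g = -7*10*(-8)*10 = -(-560)*10 = -7*(-800) = 5600)
m(X, F) = 0 (m(X, F) = (-12 + 2*(-4))*(F - F) = (-12 - 8)*0 = -20*0 = 0)
((m(-32, -25) + 750) + g)² = ((0 + 750) + 5600)² = (750 + 5600)² = 6350² = 40322500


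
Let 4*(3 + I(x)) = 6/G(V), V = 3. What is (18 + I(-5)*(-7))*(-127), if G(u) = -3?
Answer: -10795/2 ≈ -5397.5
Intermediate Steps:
I(x) = -7/2 (I(x) = -3 + (6/(-3))/4 = -3 + (6*(-1/3))/4 = -3 + (1/4)*(-2) = -3 - 1/2 = -7/2)
(18 + I(-5)*(-7))*(-127) = (18 - 7/2*(-7))*(-127) = (18 + 49/2)*(-127) = (85/2)*(-127) = -10795/2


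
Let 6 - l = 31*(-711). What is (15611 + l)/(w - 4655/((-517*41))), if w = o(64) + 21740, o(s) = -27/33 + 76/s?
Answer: 12771786016/7373364215 ≈ 1.7322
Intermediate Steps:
o(s) = -9/11 + 76/s (o(s) = -27*1/33 + 76/s = -9/11 + 76/s)
w = 3826305/176 (w = (-9/11 + 76/64) + 21740 = (-9/11 + 76*(1/64)) + 21740 = (-9/11 + 19/16) + 21740 = 65/176 + 21740 = 3826305/176 ≈ 21740.)
l = 22047 (l = 6 - 31*(-711) = 6 - 1*(-22041) = 6 + 22041 = 22047)
(15611 + l)/(w - 4655/((-517*41))) = (15611 + 22047)/(3826305/176 - 4655/((-517*41))) = 37658/(3826305/176 - 4655/(-21197)) = 37658/(3826305/176 - 4655*(-1/21197)) = 37658/(3826305/176 + 4655/21197) = 37658/(7373364215/339152) = 37658*(339152/7373364215) = 12771786016/7373364215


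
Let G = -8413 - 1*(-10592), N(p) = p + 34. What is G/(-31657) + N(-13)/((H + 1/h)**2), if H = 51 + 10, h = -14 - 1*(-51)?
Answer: -10199663863/161405240548 ≈ -0.063193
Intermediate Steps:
h = 37 (h = -14 + 51 = 37)
N(p) = 34 + p
H = 61
G = 2179 (G = -8413 + 10592 = 2179)
G/(-31657) + N(-13)/((H + 1/h)**2) = 2179/(-31657) + (34 - 13)/((61 + 1/37)**2) = 2179*(-1/31657) + 21/((61 + 1/37)**2) = -2179/31657 + 21/((2258/37)**2) = -2179/31657 + 21/(5098564/1369) = -2179/31657 + 21*(1369/5098564) = -2179/31657 + 28749/5098564 = -10199663863/161405240548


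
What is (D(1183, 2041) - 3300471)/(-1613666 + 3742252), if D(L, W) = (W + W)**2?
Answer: 13362253/2128586 ≈ 6.2775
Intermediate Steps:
D(L, W) = 4*W**2 (D(L, W) = (2*W)**2 = 4*W**2)
(D(1183, 2041) - 3300471)/(-1613666 + 3742252) = (4*2041**2 - 3300471)/(-1613666 + 3742252) = (4*4165681 - 3300471)/2128586 = (16662724 - 3300471)*(1/2128586) = 13362253*(1/2128586) = 13362253/2128586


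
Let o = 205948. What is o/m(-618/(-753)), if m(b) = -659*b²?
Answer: -3243732487/6991331 ≈ -463.96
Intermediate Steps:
o/m(-618/(-753)) = 205948/((-659*(-618/(-753))²)) = 205948/((-659*(-618*(-1/753))²)) = 205948/((-659*(206/251)²)) = 205948/((-659*42436/63001)) = 205948/(-27965324/63001) = 205948*(-63001/27965324) = -3243732487/6991331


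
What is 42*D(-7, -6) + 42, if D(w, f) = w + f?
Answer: -504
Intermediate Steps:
D(w, f) = f + w
42*D(-7, -6) + 42 = 42*(-6 - 7) + 42 = 42*(-13) + 42 = -546 + 42 = -504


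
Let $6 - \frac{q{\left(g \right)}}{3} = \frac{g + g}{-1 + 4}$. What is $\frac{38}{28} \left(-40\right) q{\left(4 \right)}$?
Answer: $- \frac{3800}{7} \approx -542.86$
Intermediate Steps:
$q{\left(g \right)} = 18 - 2 g$ ($q{\left(g \right)} = 18 - 3 \frac{g + g}{-1 + 4} = 18 - 3 \frac{2 g}{3} = 18 - 2 g$)
$\frac{38}{28} \left(-40\right) q{\left(4 \right)} = \frac{38}{28} \left(-40\right) \left(18 - 8\right) = 38 \cdot \frac{1}{28} \left(-40\right) \left(18 - 8\right) = \frac{19}{14} \left(-40\right) 10 = \left(- \frac{380}{7}\right) 10 = - \frac{3800}{7}$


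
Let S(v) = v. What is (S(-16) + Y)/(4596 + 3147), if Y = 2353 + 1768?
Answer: 4105/7743 ≈ 0.53016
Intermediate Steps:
Y = 4121
(S(-16) + Y)/(4596 + 3147) = (-16 + 4121)/(4596 + 3147) = 4105/7743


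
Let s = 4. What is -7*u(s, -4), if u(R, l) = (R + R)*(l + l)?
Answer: 448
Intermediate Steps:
u(R, l) = 4*R*l (u(R, l) = (2*R)*(2*l) = 4*R*l)
-7*u(s, -4) = -28*4*(-4) = -7*(-64) = 448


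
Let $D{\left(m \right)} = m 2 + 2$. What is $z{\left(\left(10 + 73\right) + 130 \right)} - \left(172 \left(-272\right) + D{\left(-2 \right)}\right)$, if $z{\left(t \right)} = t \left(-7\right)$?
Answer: $45295$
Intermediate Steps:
$D{\left(m \right)} = 2 + 2 m$ ($D{\left(m \right)} = 2 m + 2 = 2 + 2 m$)
$z{\left(t \right)} = - 7 t$
$z{\left(\left(10 + 73\right) + 130 \right)} - \left(172 \left(-272\right) + D{\left(-2 \right)}\right) = - 7 \left(\left(10 + 73\right) + 130\right) - \left(172 \left(-272\right) + \left(2 + 2 \left(-2\right)\right)\right) = - 7 \left(83 + 130\right) - \left(-46784 + \left(2 - 4\right)\right) = \left(-7\right) 213 - \left(-46784 - 2\right) = -1491 - -46786 = -1491 + 46786 = 45295$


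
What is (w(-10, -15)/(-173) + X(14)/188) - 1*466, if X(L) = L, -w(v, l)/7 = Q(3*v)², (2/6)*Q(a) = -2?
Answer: -7553193/16262 ≈ -464.47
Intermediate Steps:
Q(a) = -6 (Q(a) = 3*(-2) = -6)
w(v, l) = -252 (w(v, l) = -7*(-6)² = -7*36 = -252)
(w(-10, -15)/(-173) + X(14)/188) - 1*466 = (-252/(-173) + 14/188) - 1*466 = (-252*(-1/173) + 14*(1/188)) - 466 = (252/173 + 7/94) - 466 = 24899/16262 - 466 = -7553193/16262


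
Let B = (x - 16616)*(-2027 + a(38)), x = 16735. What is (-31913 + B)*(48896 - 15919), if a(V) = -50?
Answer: -9203089252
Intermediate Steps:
B = -247163 (B = (16735 - 16616)*(-2027 - 50) = 119*(-2077) = -247163)
(-31913 + B)*(48896 - 15919) = (-31913 - 247163)*(48896 - 15919) = -279076*32977 = -9203089252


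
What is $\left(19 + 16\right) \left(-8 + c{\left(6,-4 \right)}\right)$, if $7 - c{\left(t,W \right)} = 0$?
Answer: $-35$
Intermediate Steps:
$c{\left(t,W \right)} = 7$ ($c{\left(t,W \right)} = 7 - 0 = 7 + 0 = 7$)
$\left(19 + 16\right) \left(-8 + c{\left(6,-4 \right)}\right) = \left(19 + 16\right) \left(-8 + 7\right) = 35 \left(-1\right) = -35$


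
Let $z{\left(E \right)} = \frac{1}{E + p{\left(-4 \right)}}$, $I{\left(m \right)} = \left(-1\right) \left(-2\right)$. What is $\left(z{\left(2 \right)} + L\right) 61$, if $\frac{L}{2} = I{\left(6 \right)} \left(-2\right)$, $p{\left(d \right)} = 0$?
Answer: $- \frac{915}{2} \approx -457.5$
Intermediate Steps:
$I{\left(m \right)} = 2$
$L = -8$ ($L = 2 \cdot 2 \left(-2\right) = 2 \left(-4\right) = -8$)
$z{\left(E \right)} = \frac{1}{E}$ ($z{\left(E \right)} = \frac{1}{E + 0} = \frac{1}{E}$)
$\left(z{\left(2 \right)} + L\right) 61 = \left(\frac{1}{2} - 8\right) 61 = \left(- \frac{15}{2}\right) 61 = - \frac{915}{2}$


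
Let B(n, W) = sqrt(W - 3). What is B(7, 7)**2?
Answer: 4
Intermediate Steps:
B(n, W) = sqrt(-3 + W)
B(7, 7)**2 = (sqrt(-3 + 7))**2 = (sqrt(4))**2 = 2**2 = 4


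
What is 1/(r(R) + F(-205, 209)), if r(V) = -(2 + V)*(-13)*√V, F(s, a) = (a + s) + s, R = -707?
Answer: I/(3*(-67*I + 3055*√707)) ≈ -3.3846e-9 + 4.1035e-6*I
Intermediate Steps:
F(s, a) = a + 2*s
r(V) = -√V*(-26 - 13*V) (r(V) = -(-26 - 13*V)*√V = -√V*(-26 - 13*V))
1/(r(R) + F(-205, 209)) = 1/(13*√(-707)*(2 - 707) + (209 + 2*(-205))) = 1/(13*(I*√707)*(-705) + (209 - 410)) = 1/(-9165*I*√707 - 201) = 1/(-201 - 9165*I*√707)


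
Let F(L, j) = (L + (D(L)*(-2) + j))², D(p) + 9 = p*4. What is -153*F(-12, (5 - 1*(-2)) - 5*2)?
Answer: -1499553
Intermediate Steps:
D(p) = -9 + 4*p (D(p) = -9 + p*4 = -9 + 4*p)
F(L, j) = (18 + j - 7*L)² (F(L, j) = (L + ((-9 + 4*L)*(-2) + j))² = (L + ((18 - 8*L) + j))² = (L + (18 + j - 8*L))² = (18 + j - 7*L)²)
-153*F(-12, (5 - 1*(-2)) - 5*2) = -153*(18 + ((5 - 1*(-2)) - 5*2) - 7*(-12))² = -153*(18 + ((5 + 2) - 10) + 84)² = -153*(18 + (7 - 10) + 84)² = -153*(18 - 3 + 84)² = -153*99² = -153*9801 = -1499553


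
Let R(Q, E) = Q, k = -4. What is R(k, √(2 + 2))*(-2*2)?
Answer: 16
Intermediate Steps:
R(k, √(2 + 2))*(-2*2) = -(-8)*2 = -4*(-4) = 16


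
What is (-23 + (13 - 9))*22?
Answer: -418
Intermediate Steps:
(-23 + (13 - 9))*22 = (-23 + 4)*22 = -19*22 = -418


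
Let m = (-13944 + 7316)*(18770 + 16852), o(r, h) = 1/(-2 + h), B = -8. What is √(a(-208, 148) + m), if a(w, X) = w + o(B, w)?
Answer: I*√10412134538610/210 ≈ 15366.0*I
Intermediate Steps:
a(w, X) = w + 1/(-2 + w)
m = -236102616 (m = -6628*35622 = -236102616)
√(a(-208, 148) + m) = √((1 - 208*(-2 - 208))/(-2 - 208) - 236102616) = √((1 - 208*(-210))/(-210) - 236102616) = √(-(1 + 43680)/210 - 236102616) = √(-1/210*43681 - 236102616) = √(-43681/210 - 236102616) = √(-49581593041/210) = I*√10412134538610/210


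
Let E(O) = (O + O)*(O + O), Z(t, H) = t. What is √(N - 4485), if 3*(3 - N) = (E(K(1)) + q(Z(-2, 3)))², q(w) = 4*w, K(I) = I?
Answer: I*√40386/3 ≈ 66.988*I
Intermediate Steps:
E(O) = 4*O² (E(O) = (2*O)*(2*O) = 4*O²)
N = -7/3 (N = 3 - (4*1² + 4*(-2))²/3 = 3 - (4*1 - 8)²/3 = 3 - (4 - 8)²/3 = 3 - ⅓*(-4)² = 3 - ⅓*16 = 3 - 16/3 = -7/3 ≈ -2.3333)
√(N - 4485) = √(-7/3 - 4485) = √(-13462/3) = I*√40386/3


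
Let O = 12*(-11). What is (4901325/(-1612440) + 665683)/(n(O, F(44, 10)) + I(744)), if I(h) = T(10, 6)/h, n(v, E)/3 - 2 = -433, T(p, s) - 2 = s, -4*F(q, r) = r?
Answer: -2218295923403/4308726336 ≈ -514.84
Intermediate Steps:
F(q, r) = -r/4
O = -132
T(p, s) = 2 + s
n(v, E) = -1293 (n(v, E) = 6 + 3*(-433) = 6 - 1299 = -1293)
I(h) = 8/h (I(h) = (2 + 6)/h = 8/h)
(4901325/(-1612440) + 665683)/(n(O, F(44, 10)) + I(744)) = (4901325/(-1612440) + 665683)/(-1293 + 8/744) = (4901325*(-1/1612440) + 665683)/(-1293 + 8*(1/744)) = (-326755/107496 + 665683)/(-1293 + 1/93) = 71557933013/(107496*(-120248/93)) = (71557933013/107496)*(-93/120248) = -2218295923403/4308726336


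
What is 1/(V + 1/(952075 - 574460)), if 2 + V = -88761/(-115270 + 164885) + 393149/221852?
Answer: -166259156458108/335323064759027 ≈ -0.49582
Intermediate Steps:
V = -22200091697/11007186980 (V = -2 + (-88761/(-115270 + 164885) + 393149/221852) = -2 + (-88761/49615 + 393149*(1/221852)) = -2 + (-88761*1/49615 + 393149/221852) = -2 + (-88761/49615 + 393149/221852) = -2 - 185717737/11007186980 = -22200091697/11007186980 ≈ -2.0169)
1/(V + 1/(952075 - 574460)) = 1/(-22200091697/11007186980 + 1/(952075 - 574460)) = 1/(-22200091697/11007186980 + 1/377615) = 1/(-335323064759027/166259156458108) = -166259156458108/335323064759027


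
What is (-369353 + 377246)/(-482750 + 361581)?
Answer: -7893/121169 ≈ -0.065140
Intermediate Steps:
(-369353 + 377246)/(-482750 + 361581) = 7893/(-121169) = 7893*(-1/121169) = -7893/121169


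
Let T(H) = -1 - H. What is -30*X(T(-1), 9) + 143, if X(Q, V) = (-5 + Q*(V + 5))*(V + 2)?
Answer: 1793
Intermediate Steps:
X(Q, V) = (-5 + Q*(5 + V))*(2 + V)
-30*X(T(-1), 9) + 143 = -30*(-10 - 5*9 + 10*(-1 - 1*(-1)) + (-1 - 1*(-1))*9² + 7*(-1 - 1*(-1))*9) + 143 = -30*(-10 - 45 + 10*(-1 + 1) + (-1 + 1)*81 + 7*(-1 + 1)*9) + 143 = -30*(-10 - 45 + 10*0 + 0*81 + 7*0*9) + 143 = -30*(-10 - 45 + 0 + 0 + 0) + 143 = -30*(-55) + 143 = 1650 + 143 = 1793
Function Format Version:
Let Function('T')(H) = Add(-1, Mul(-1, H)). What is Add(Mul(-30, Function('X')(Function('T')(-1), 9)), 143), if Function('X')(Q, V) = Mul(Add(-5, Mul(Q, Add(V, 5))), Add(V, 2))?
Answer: 1793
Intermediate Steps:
Function('X')(Q, V) = Mul(Add(-5, Mul(Q, Add(5, V))), Add(2, V))
Add(Mul(-30, Function('X')(Function('T')(-1), 9)), 143) = Add(Mul(-30, Add(-10, Mul(-5, 9), Mul(10, Add(-1, Mul(-1, -1))), Mul(Add(-1, Mul(-1, -1)), Pow(9, 2)), Mul(7, Add(-1, Mul(-1, -1)), 9))), 143) = Add(Mul(-30, Add(-10, -45, Mul(10, Add(-1, 1)), Mul(Add(-1, 1), 81), Mul(7, Add(-1, 1), 9))), 143) = Add(Mul(-30, Add(-10, -45, Mul(10, 0), Mul(0, 81), Mul(7, 0, 9))), 143) = Add(Mul(-30, Add(-10, -45, 0, 0, 0)), 143) = Add(Mul(-30, -55), 143) = Add(1650, 143) = 1793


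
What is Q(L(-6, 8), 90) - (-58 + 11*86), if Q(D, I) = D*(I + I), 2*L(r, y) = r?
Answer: -1428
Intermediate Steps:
L(r, y) = r/2
Q(D, I) = 2*D*I (Q(D, I) = D*(2*I) = 2*D*I)
Q(L(-6, 8), 90) - (-58 + 11*86) = 2*((1/2)*(-6))*90 - (-58 + 11*86) = 2*(-3)*90 - (-58 + 946) = -540 - 1*888 = -540 - 888 = -1428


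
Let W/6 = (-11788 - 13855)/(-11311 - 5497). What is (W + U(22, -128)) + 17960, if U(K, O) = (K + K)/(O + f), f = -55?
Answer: 27634966951/1537932 ≈ 17969.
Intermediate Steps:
U(K, O) = 2*K/(-55 + O) (U(K, O) = (K + K)/(O - 55) = (2*K)/(-55 + O) = 2*K/(-55 + O))
W = 76929/8404 (W = 6*((-11788 - 13855)/(-11311 - 5497)) = 6*(-25643/(-16808)) = 6*(-25643*(-1/16808)) = 6*(25643/16808) = 76929/8404 ≈ 9.1539)
(W + U(22, -128)) + 17960 = (76929/8404 + 2*22/(-55 - 128)) + 17960 = (76929/8404 + 2*22/(-183)) + 17960 = (76929/8404 + 2*22*(-1/183)) + 17960 = (76929/8404 - 44/183) + 17960 = 13708231/1537932 + 17960 = 27634966951/1537932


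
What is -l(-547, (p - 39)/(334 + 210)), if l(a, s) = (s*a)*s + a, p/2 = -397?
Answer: 1873475/1024 ≈ 1829.6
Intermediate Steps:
p = -794 (p = 2*(-397) = -794)
l(a, s) = a + a*s**2 (l(a, s) = (a*s)*s + a = a*s**2 + a = a + a*s**2)
-l(-547, (p - 39)/(334 + 210)) = -(-547)*(1 + ((-794 - 39)/(334 + 210))**2) = -(-547)*(1 + (-833/544)**2) = -(-547)*(1 + (-833*1/544)**2) = -(-547)*(1 + (-49/32)**2) = -(-547)*(1 + 2401/1024) = -(-547)*3425/1024 = -1*(-1873475/1024) = 1873475/1024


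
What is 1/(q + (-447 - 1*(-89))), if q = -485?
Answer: -1/843 ≈ -0.0011862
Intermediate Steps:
1/(q + (-447 - 1*(-89))) = 1/(-485 + (-447 - 1*(-89))) = 1/(-485 + (-447 + 89)) = 1/(-485 - 358) = 1/(-843) = -1/843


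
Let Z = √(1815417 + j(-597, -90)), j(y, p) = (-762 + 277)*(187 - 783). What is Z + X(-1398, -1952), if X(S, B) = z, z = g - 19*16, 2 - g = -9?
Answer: -293 + √2104477 ≈ 1157.7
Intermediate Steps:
g = 11 (g = 2 - 1*(-9) = 2 + 9 = 11)
j(y, p) = 289060 (j(y, p) = -485*(-596) = 289060)
z = -293 (z = 11 - 19*16 = 11 - 304 = -293)
X(S, B) = -293
Z = √2104477 (Z = √(1815417 + 289060) = √2104477 ≈ 1450.7)
Z + X(-1398, -1952) = √2104477 - 293 = -293 + √2104477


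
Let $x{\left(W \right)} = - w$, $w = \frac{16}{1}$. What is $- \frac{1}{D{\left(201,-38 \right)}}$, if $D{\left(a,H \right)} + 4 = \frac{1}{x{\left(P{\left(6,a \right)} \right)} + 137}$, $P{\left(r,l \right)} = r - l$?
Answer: $\frac{121}{483} \approx 0.25052$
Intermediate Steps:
$w = 16$ ($w = 16 \cdot 1 = 16$)
$x{\left(W \right)} = -16$ ($x{\left(W \right)} = \left(-1\right) 16 = -16$)
$D{\left(a,H \right)} = - \frac{483}{121}$ ($D{\left(a,H \right)} = -4 + \frac{1}{-16 + 137} = -4 + \frac{1}{121} = - \frac{483}{121}$)
$- \frac{1}{D{\left(201,-38 \right)}} = - \frac{1}{- \frac{483}{121}} = \left(-1\right) \left(- \frac{121}{483}\right) = \frac{121}{483}$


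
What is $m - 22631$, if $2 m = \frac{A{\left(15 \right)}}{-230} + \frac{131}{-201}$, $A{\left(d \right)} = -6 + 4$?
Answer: $- \frac{523122997}{23115} \approx -22631.0$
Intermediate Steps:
$A{\left(d \right)} = -2$
$m = - \frac{7432}{23115}$ ($m = \frac{- \frac{2}{-230} + \frac{131}{-201}}{2} = \frac{\left(-2\right) \left(- \frac{1}{230}\right) + 131 \left(- \frac{1}{201}\right)}{2} = \frac{\frac{1}{115} - \frac{131}{201}}{2} = \frac{1}{2} \left(- \frac{14864}{23115}\right) = - \frac{7432}{23115} \approx -0.32152$)
$m - 22631 = - \frac{7432}{23115} - 22631 = - \frac{523122997}{23115}$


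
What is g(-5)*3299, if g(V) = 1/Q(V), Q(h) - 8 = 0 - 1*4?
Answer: 3299/4 ≈ 824.75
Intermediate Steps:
Q(h) = 4 (Q(h) = 8 + (0 - 1*4) = 8 + (0 - 4) = 8 - 4 = 4)
g(V) = ¼ (g(V) = 1/4 = ¼)
g(-5)*3299 = (¼)*3299 = 3299/4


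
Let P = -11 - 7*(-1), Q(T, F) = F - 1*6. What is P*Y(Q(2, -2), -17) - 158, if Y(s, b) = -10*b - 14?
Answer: -782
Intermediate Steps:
Q(T, F) = -6 + F (Q(T, F) = F - 6 = -6 + F)
P = -4 (P = -11 + 7 = -4)
Y(s, b) = -14 - 10*b
P*Y(Q(2, -2), -17) - 158 = -4*(-14 - 10*(-17)) - 158 = -4*(-14 + 170) - 158 = -4*156 - 158 = -624 - 158 = -782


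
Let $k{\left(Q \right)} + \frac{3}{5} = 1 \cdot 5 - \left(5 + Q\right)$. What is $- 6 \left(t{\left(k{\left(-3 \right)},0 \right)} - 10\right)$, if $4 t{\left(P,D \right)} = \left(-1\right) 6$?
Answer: $69$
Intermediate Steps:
$k{\left(Q \right)} = - \frac{3}{5} - Q$ ($k{\left(Q \right)} = - \frac{3}{5} + \left(1 \cdot 5 - \left(5 + Q\right)\right) = - \frac{3}{5} + \left(5 - \left(5 + Q\right)\right) = - \frac{3}{5} - Q$)
$t{\left(P,D \right)} = - \frac{3}{2}$ ($t{\left(P,D \right)} = \frac{\left(-1\right) 6}{4} = \frac{1}{4} \left(-6\right) = - \frac{3}{2}$)
$- 6 \left(t{\left(k{\left(-3 \right)},0 \right)} - 10\right) = - 6 \left(- \frac{3}{2} - 10\right) = \left(-6\right) \left(- \frac{23}{2}\right) = 69$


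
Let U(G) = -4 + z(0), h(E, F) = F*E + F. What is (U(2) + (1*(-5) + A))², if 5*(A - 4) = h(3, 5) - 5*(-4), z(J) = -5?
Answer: 4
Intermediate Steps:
h(E, F) = F + E*F (h(E, F) = E*F + F = F + E*F)
A = 12 (A = 4 + (5*(1 + 3) - 5*(-4))/5 = 4 + (5*4 + 20)/5 = 4 + (20 + 20)/5 = 4 + (⅕)*40 = 4 + 8 = 12)
U(G) = -9 (U(G) = -4 - 5 = -9)
(U(2) + (1*(-5) + A))² = (-9 + (1*(-5) + 12))² = (-9 + (-5 + 12))² = (-9 + 7)² = (-2)² = 4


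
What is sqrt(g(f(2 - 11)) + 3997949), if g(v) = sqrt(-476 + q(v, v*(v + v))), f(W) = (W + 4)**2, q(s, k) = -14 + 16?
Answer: sqrt(3997949 + I*sqrt(474)) ≈ 1999.5 + 0.005*I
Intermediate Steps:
q(s, k) = 2
f(W) = (4 + W)**2
g(v) = I*sqrt(474) (g(v) = sqrt(-476 + 2) = sqrt(-474) = I*sqrt(474))
sqrt(g(f(2 - 11)) + 3997949) = sqrt(I*sqrt(474) + 3997949) = sqrt(3997949 + I*sqrt(474))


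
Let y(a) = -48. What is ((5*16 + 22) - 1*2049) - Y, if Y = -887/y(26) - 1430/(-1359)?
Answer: -42760259/21744 ≈ -1966.5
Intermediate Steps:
Y = 424691/21744 (Y = -887/(-48) - 1430/(-1359) = -887*(-1/48) - 1430*(-1/1359) = 887/48 + 1430/1359 = 424691/21744 ≈ 19.531)
((5*16 + 22) - 1*2049) - Y = ((5*16 + 22) - 1*2049) - 1*424691/21744 = ((80 + 22) - 2049) - 424691/21744 = (102 - 2049) - 424691/21744 = -1947 - 424691/21744 = -42760259/21744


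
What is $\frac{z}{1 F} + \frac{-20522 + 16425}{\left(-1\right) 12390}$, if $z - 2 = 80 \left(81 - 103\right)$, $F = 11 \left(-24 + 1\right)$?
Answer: $\frac{22818161}{3134670} \approx 7.2793$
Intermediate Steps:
$F = -253$ ($F = 11 \left(-23\right) = -253$)
$z = -1758$ ($z = 2 + 80 \left(81 - 103\right) = 2 + 80 \left(-22\right) = 2 - 1760 = -1758$)
$\frac{z}{1 F} + \frac{-20522 + 16425}{\left(-1\right) 12390} = - \frac{1758}{1 \left(-253\right)} + \frac{-20522 + 16425}{\left(-1\right) 12390} = - \frac{1758}{-253} - \frac{4097}{-12390} = \left(-1758\right) \left(- \frac{1}{253}\right) - - \frac{4097}{12390} = \frac{1758}{253} + \frac{4097}{12390} = \frac{22818161}{3134670}$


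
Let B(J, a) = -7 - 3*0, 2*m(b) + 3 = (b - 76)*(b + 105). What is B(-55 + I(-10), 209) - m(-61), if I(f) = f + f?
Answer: 6017/2 ≈ 3008.5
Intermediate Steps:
m(b) = -3/2 + (-76 + b)*(105 + b)/2 (m(b) = -3/2 + ((b - 76)*(b + 105))/2 = -3/2 + ((-76 + b)*(105 + b))/2 = -3/2 + (-76 + b)*(105 + b)/2)
I(f) = 2*f
B(J, a) = -7 (B(J, a) = -7 + 0 = -7)
B(-55 + I(-10), 209) - m(-61) = -7 - (-7983/2 + (½)*(-61)² + (29/2)*(-61)) = -7 - (-7983/2 + (½)*3721 - 1769/2) = -7 - (-7983/2 + 3721/2 - 1769/2) = -7 - 1*(-6031/2) = -7 + 6031/2 = 6017/2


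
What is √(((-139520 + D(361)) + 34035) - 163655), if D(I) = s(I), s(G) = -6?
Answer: I*√269146 ≈ 518.79*I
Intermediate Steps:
D(I) = -6
√(((-139520 + D(361)) + 34035) - 163655) = √(((-139520 - 6) + 34035) - 163655) = √((-139526 + 34035) - 163655) = √(-105491 - 163655) = √(-269146) = I*√269146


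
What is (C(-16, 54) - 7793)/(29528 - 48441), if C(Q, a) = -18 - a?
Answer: 7865/18913 ≈ 0.41585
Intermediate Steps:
(C(-16, 54) - 7793)/(29528 - 48441) = ((-18 - 1*54) - 7793)/(29528 - 48441) = ((-18 - 54) - 7793)/(-18913) = (-72 - 7793)*(-1/18913) = -7865*(-1/18913) = 7865/18913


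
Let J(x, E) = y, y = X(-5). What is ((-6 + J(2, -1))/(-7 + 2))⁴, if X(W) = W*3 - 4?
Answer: 625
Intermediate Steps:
X(W) = -4 + 3*W (X(W) = 3*W - 4 = -4 + 3*W)
y = -19 (y = -4 + 3*(-5) = -4 - 15 = -19)
J(x, E) = -19
((-6 + J(2, -1))/(-7 + 2))⁴ = ((-6 - 19)/(-7 + 2))⁴ = (-25/(-5))⁴ = (-25*(-⅕))⁴ = 5⁴ = 625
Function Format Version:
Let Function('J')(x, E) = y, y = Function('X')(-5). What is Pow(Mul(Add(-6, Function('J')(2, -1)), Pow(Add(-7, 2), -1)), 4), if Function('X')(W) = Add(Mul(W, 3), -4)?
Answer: 625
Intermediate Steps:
Function('X')(W) = Add(-4, Mul(3, W)) (Function('X')(W) = Add(Mul(3, W), -4) = Add(-4, Mul(3, W)))
y = -19 (y = Add(-4, Mul(3, -5)) = Add(-4, -15) = -19)
Function('J')(x, E) = -19
Pow(Mul(Add(-6, Function('J')(2, -1)), Pow(Add(-7, 2), -1)), 4) = Pow(Mul(Add(-6, -19), Pow(Add(-7, 2), -1)), 4) = Pow(Mul(-25, Pow(-5, -1)), 4) = Pow(Mul(-25, Rational(-1, 5)), 4) = Pow(5, 4) = 625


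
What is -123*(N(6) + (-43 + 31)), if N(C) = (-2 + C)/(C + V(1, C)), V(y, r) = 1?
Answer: 9840/7 ≈ 1405.7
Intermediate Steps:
N(C) = (-2 + C)/(1 + C) (N(C) = (-2 + C)/(C + 1) = (-2 + C)/(1 + C))
-123*(N(6) + (-43 + 31)) = -123*((-2 + 6)/(1 + 6) + (-43 + 31)) = -123*(4/7 - 12) = -123*(-80/7) = 9840/7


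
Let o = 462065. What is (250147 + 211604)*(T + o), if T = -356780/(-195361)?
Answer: 41682187617715995/195361 ≈ 2.1336e+11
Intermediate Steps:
T = 356780/195361 (T = -356780*(-1/195361) = 356780/195361 ≈ 1.8263)
(250147 + 211604)*(T + o) = (250147 + 211604)*(356780/195361 + 462065) = 461751*(90269837245/195361) = 41682187617715995/195361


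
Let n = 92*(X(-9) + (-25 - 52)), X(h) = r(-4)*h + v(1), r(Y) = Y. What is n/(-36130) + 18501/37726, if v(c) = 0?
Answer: 405371801/681520190 ≈ 0.59480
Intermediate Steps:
X(h) = -4*h (X(h) = -4*h + 0 = -4*h)
n = -3772 (n = 92*(-4*(-9) + (-25 - 52)) = 92*(36 - 77) = 92*(-41) = -3772)
n/(-36130) + 18501/37726 = -3772/(-36130) + 18501/37726 = -3772*(-1/36130) + 18501*(1/37726) = 1886/18065 + 18501/37726 = 405371801/681520190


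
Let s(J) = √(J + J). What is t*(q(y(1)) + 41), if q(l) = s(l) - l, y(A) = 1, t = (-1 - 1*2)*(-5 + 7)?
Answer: -240 - 6*√2 ≈ -248.49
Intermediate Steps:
t = -6 (t = (-1 - 2)*2 = -3*2 = -6)
s(J) = √2*√J (s(J) = √(2*J) = √2*√J)
q(l) = -l + √2*√l (q(l) = √2*√l - l = -l + √2*√l)
t*(q(y(1)) + 41) = -6*((-1*1 + √2*√1) + 41) = -6*((-1 + √2*1) + 41) = -6*((-1 + √2) + 41) = -6*(40 + √2) = -240 - 6*√2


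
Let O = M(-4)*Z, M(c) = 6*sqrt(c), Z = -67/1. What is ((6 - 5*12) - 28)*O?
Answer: 65928*I ≈ 65928.0*I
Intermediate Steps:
Z = -67 (Z = -67*1 = -67)
O = -804*I (O = (6*sqrt(-4))*(-67) = (6*(2*I))*(-67) = (12*I)*(-67) = -804*I ≈ -804.0*I)
((6 - 5*12) - 28)*O = ((6 - 5*12) - 28)*(-804*I) = ((6 - 60) - 28)*(-804*I) = (-54 - 28)*(-804*I) = -(-65928)*I = 65928*I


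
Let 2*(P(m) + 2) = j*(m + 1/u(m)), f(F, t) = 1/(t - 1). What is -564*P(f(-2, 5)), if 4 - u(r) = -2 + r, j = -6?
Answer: 42441/23 ≈ 1845.3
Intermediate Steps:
f(F, t) = 1/(-1 + t)
u(r) = 6 - r (u(r) = 4 - (-2 + r) = 4 + (2 - r) = 6 - r)
P(m) = -2 - 3*m - 3/(6 - m) (P(m) = -2 + (-6*(m + 1/(6 - m)))/2 = -2 + (-6*m - 6/(6 - m))/2 = -2 + (-3*m - 3/(6 - m)) = -2 - 3*m - 3/(6 - m))
-564*P(f(-2, 5)) = -564*(15 - 3/(-1 + 5)² + 16/(-1 + 5))/(-6 + 1/(-1 + 5)) = -564*(15 - 3*(1/4)² + 16/4)/(-6 + 1/4) = -564*(15 - 3*(¼)² + 16*(¼))/(-6 + ¼) = -564*(15 - 3*1/16 + 4)/(-23/4) = -(-2256)*(15 - 3/16 + 4)/23 = -(-2256)*301/(23*16) = -564*(-301/92) = 42441/23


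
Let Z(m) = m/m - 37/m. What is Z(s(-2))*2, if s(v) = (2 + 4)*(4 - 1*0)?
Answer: -13/12 ≈ -1.0833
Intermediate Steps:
s(v) = 24 (s(v) = 6*(4 + 0) = 6*4 = 24)
Z(m) = 1 - 37/m
Z(s(-2))*2 = ((-37 + 24)/24)*2 = ((1/24)*(-13))*2 = -13/24*2 = -13/12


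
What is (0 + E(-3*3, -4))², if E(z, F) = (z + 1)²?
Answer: 4096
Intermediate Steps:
E(z, F) = (1 + z)²
(0 + E(-3*3, -4))² = (0 + (1 - 3*3)²)² = (0 + (1 - 9)²)² = (0 + (-8)²)² = (0 + 64)² = 64² = 4096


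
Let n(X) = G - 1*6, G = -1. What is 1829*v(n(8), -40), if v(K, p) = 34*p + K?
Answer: -2500243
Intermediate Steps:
n(X) = -7 (n(X) = -1 - 1*6 = -1 - 6 = -7)
v(K, p) = K + 34*p
1829*v(n(8), -40) = 1829*(-7 + 34*(-40)) = 1829*(-7 - 1360) = 1829*(-1367) = -2500243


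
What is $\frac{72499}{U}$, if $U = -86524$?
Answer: $- \frac{72499}{86524} \approx -0.83791$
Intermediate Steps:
$\frac{72499}{U} = \frac{72499}{-86524} = 72499 \left(- \frac{1}{86524}\right) = - \frac{72499}{86524}$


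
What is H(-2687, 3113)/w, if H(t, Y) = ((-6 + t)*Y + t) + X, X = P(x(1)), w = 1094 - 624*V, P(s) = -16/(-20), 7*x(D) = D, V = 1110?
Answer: 20964988/1728865 ≈ 12.126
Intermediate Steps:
x(D) = D/7
P(s) = ⅘ (P(s) = -16*(-1/20) = ⅘)
w = -691546 (w = 1094 - 624*1110 = 1094 - 692640 = -691546)
X = ⅘ ≈ 0.80000
H(t, Y) = ⅘ + t + Y*(-6 + t) (H(t, Y) = ((-6 + t)*Y + t) + ⅘ = (Y*(-6 + t) + t) + ⅘ = (t + Y*(-6 + t)) + ⅘ = ⅘ + t + Y*(-6 + t))
H(-2687, 3113)/w = (⅘ - 2687 - 6*3113 + 3113*(-2687))/(-691546) = (⅘ - 2687 - 18678 - 8364631)*(-1/691546) = -41929976/5*(-1/691546) = 20964988/1728865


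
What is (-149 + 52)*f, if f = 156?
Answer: -15132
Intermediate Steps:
(-149 + 52)*f = (-149 + 52)*156 = -97*156 = -15132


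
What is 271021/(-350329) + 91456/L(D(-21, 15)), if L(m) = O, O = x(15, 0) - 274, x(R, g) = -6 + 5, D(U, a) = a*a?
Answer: -32114219799/96340475 ≈ -333.34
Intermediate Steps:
D(U, a) = a²
x(R, g) = -1
O = -275 (O = -1 - 274 = -275)
L(m) = -275
271021/(-350329) + 91456/L(D(-21, 15)) = 271021/(-350329) + 91456/(-275) = 271021*(-1/350329) + 91456*(-1/275) = -271021/350329 - 91456/275 = -32114219799/96340475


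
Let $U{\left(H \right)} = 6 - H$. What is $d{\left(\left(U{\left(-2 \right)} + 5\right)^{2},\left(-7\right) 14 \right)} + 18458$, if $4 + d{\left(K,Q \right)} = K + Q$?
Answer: $18525$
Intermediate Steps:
$d{\left(K,Q \right)} = -4 + K + Q$ ($d{\left(K,Q \right)} = -4 + \left(K + Q\right) = -4 + K + Q$)
$d{\left(\left(U{\left(-2 \right)} + 5\right)^{2},\left(-7\right) 14 \right)} + 18458 = \left(-4 + \left(\left(6 - -2\right) + 5\right)^{2} - 98\right) + 18458 = \left(-4 + \left(\left(6 + 2\right) + 5\right)^{2} - 98\right) + 18458 = \left(-4 + \left(8 + 5\right)^{2} - 98\right) + 18458 = \left(-4 + 13^{2} - 98\right) + 18458 = \left(-4 + 169 - 98\right) + 18458 = 67 + 18458 = 18525$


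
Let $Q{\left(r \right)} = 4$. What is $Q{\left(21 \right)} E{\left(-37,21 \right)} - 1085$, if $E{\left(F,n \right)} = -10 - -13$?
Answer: $-1073$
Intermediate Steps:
$E{\left(F,n \right)} = 3$ ($E{\left(F,n \right)} = -10 + 13 = 3$)
$Q{\left(21 \right)} E{\left(-37,21 \right)} - 1085 = 4 \cdot 3 - 1085 = 12 - 1085 = -1073$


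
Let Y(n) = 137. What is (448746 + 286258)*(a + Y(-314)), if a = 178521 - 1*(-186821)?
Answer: 268628526916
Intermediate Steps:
a = 365342 (a = 178521 + 186821 = 365342)
(448746 + 286258)*(a + Y(-314)) = (448746 + 286258)*(365342 + 137) = 735004*365479 = 268628526916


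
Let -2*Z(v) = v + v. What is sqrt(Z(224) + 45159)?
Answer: sqrt(44935) ≈ 211.98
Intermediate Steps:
Z(v) = -v (Z(v) = -(v + v)/2 = -v)
sqrt(Z(224) + 45159) = sqrt(-1*224 + 45159) = sqrt(-224 + 45159) = sqrt(44935)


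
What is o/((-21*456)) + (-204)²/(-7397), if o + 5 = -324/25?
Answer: -9959549147/1770841800 ≈ -5.6242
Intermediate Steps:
o = -449/25 (o = -5 - 324/25 = -449/25 ≈ -17.960)
o/((-21*456)) + (-204)²/(-7397) = -449/(25*((-21*456))) + (-204)²/(-7397) = -449/25/(-9576) + 41616*(-1/7397) = -449/25*(-1/9576) - 41616/7397 = 449/239400 - 41616/7397 = -9959549147/1770841800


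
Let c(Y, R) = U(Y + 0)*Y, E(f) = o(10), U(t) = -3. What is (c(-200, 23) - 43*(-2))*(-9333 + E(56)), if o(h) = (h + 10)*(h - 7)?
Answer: -6361278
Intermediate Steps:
o(h) = (-7 + h)*(10 + h) (o(h) = (10 + h)*(-7 + h) = (-7 + h)*(10 + h))
E(f) = 60 (E(f) = -70 + 10² + 3*10 = -70 + 100 + 30 = 60)
c(Y, R) = -3*Y
(c(-200, 23) - 43*(-2))*(-9333 + E(56)) = (-3*(-200) - 43*(-2))*(-9333 + 60) = (600 + 86)*(-9273) = 686*(-9273) = -6361278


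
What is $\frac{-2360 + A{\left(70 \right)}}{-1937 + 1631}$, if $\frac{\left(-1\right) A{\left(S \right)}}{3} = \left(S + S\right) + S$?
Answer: $\frac{1495}{153} \approx 9.7712$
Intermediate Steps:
$A{\left(S \right)} = - 9 S$ ($A{\left(S \right)} = - 3 \left(\left(S + S\right) + S\right) = - 3 \left(2 S + S\right) = - 3 \cdot 3 S = - 9 S$)
$\frac{-2360 + A{\left(70 \right)}}{-1937 + 1631} = \frac{-2360 - 630}{-1937 + 1631} = \frac{-2360 - 630}{-306} = \left(-2990\right) \left(- \frac{1}{306}\right) = \frac{1495}{153}$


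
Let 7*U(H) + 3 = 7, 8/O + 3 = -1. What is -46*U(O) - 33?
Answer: -415/7 ≈ -59.286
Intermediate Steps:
O = -2 (O = 8/(-3 - 1) = 8/(-4) = 8*(-1/4) = -2)
U(H) = 4/7 (U(H) = -3/7 + (1/7)*7 = -3/7 + 1 = 4/7)
-46*U(O) - 33 = -46*4/7 - 33 = -184/7 - 33 = -415/7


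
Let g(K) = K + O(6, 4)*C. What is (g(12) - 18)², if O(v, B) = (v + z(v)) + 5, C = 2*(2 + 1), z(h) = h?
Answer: 9216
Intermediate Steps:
C = 6 (C = 2*3 = 6)
O(v, B) = 5 + 2*v (O(v, B) = (v + v) + 5 = 2*v + 5 = 5 + 2*v)
g(K) = 102 + K (g(K) = K + (5 + 2*6)*6 = K + (5 + 12)*6 = K + 17*6 = K + 102 = 102 + K)
(g(12) - 18)² = ((102 + 12) - 18)² = (114 - 18)² = 96² = 9216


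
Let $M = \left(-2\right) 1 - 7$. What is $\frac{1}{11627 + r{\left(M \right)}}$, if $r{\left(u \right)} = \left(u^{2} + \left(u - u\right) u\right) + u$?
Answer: $\frac{1}{11699} \approx 8.5477 \cdot 10^{-5}$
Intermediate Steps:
$M = -9$ ($M = -2 - 7 = -9$)
$r{\left(u \right)} = u + u^{2}$ ($r{\left(u \right)} = \left(u^{2} + 0 u\right) + u = \left(u^{2} + 0\right) + u = u^{2} + u = u + u^{2}$)
$\frac{1}{11627 + r{\left(M \right)}} = \frac{1}{11627 - 9 \left(1 - 9\right)} = \frac{1}{11627 - -72} = \frac{1}{11627 + 72} = \frac{1}{11699}$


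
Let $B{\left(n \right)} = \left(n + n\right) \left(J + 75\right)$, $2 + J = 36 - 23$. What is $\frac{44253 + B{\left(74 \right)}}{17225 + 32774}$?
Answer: $\frac{56981}{49999} \approx 1.1396$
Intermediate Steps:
$J = 11$ ($J = -2 + \left(36 - 23\right) = -2 + 13 = 11$)
$B{\left(n \right)} = 172 n$ ($B{\left(n \right)} = \left(n + n\right) \left(11 + 75\right) = 2 n 86 = 172 n$)
$\frac{44253 + B{\left(74 \right)}}{17225 + 32774} = \frac{44253 + 172 \cdot 74}{17225 + 32774} = \frac{44253 + 12728}{49999} = 56981 \cdot \frac{1}{49999} = \frac{56981}{49999}$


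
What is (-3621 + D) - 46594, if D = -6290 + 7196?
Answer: -49309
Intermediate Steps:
D = 906
(-3621 + D) - 46594 = (-3621 + 906) - 46594 = -2715 - 46594 = -49309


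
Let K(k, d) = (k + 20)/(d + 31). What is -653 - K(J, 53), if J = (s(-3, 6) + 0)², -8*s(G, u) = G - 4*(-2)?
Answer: -1170611/1792 ≈ -653.24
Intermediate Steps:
s(G, u) = -1 - G/8 (s(G, u) = -(G - 4*(-2))/8 = -(G + 8)/8 = -(8 + G)/8 = -1 - G/8)
J = 25/64 (J = ((-1 - ⅛*(-3)) + 0)² = ((-1 + 3/8) + 0)² = (-5/8 + 0)² = (-5/8)² = 25/64 ≈ 0.39063)
K(k, d) = (20 + k)/(31 + d)
-653 - K(J, 53) = -653 - (20 + 25/64)/(31 + 53) = -653 - 1305/(84*64) = -653 - 1*435/1792 = -653 - 435/1792 = -1170611/1792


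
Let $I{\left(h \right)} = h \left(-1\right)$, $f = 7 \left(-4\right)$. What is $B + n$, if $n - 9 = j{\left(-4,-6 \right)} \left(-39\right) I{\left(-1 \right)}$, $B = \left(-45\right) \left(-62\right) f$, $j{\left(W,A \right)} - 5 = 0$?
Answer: $-78306$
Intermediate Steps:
$f = -28$
$j{\left(W,A \right)} = 5$ ($j{\left(W,A \right)} = 5 + 0 = 5$)
$I{\left(h \right)} = - h$
$B = -78120$ ($B = \left(-45\right) \left(-62\right) \left(-28\right) = 2790 \left(-28\right) = -78120$)
$n = -186$ ($n = 9 + 5 \left(-39\right) \left(\left(-1\right) \left(-1\right)\right) = 9 - 195 = -186$)
$B + n = -78120 - 186 = -78306$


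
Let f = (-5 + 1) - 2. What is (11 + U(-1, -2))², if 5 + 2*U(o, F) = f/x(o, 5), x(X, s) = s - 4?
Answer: 121/4 ≈ 30.250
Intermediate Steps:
x(X, s) = -4 + s
f = -6 (f = -4 - 2 = -6)
U(o, F) = -11/2 (U(o, F) = -5/2 + (-6/(-4 + 5))/2 = -5/2 + (-6/1)/2 = -5/2 + (-6*1)/2 = -5/2 + (½)*(-6) = -5/2 - 3 = -11/2)
(11 + U(-1, -2))² = (11 - 11/2)² = (11/2)² = 121/4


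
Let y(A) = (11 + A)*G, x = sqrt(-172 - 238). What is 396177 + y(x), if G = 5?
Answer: 396232 + 5*I*sqrt(410) ≈ 3.9623e+5 + 101.24*I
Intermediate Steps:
x = I*sqrt(410) (x = sqrt(-410) = I*sqrt(410) ≈ 20.248*I)
y(A) = 55 + 5*A (y(A) = (11 + A)*5 = 55 + 5*A)
396177 + y(x) = 396177 + (55 + 5*(I*sqrt(410))) = 396177 + (55 + 5*I*sqrt(410)) = 396232 + 5*I*sqrt(410)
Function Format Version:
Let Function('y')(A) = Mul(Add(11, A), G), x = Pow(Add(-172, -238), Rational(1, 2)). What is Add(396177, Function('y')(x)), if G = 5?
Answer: Add(396232, Mul(5, I, Pow(410, Rational(1, 2)))) ≈ Add(3.9623e+5, Mul(101.24, I))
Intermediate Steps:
x = Mul(I, Pow(410, Rational(1, 2))) (x = Pow(-410, Rational(1, 2)) = Mul(I, Pow(410, Rational(1, 2))) ≈ Mul(20.248, I))
Function('y')(A) = Add(55, Mul(5, A)) (Function('y')(A) = Mul(Add(11, A), 5) = Add(55, Mul(5, A)))
Add(396177, Function('y')(x)) = Add(396177, Add(55, Mul(5, Mul(I, Pow(410, Rational(1, 2)))))) = Add(396177, Add(55, Mul(5, I, Pow(410, Rational(1, 2))))) = Add(396232, Mul(5, I, Pow(410, Rational(1, 2))))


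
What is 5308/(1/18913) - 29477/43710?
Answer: 4388055787363/43710 ≈ 1.0039e+8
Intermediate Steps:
5308/(1/18913) - 29477/43710 = 5308/(1/18913) - 29477*1/43710 = 5308*18913 - 29477/43710 = 100390204 - 29477/43710 = 4388055787363/43710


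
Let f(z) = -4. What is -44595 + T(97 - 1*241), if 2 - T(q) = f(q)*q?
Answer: -45169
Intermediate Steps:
T(q) = 2 + 4*q (T(q) = 2 - (-4)*q = 2 + 4*q)
-44595 + T(97 - 1*241) = -44595 + (2 + 4*(97 - 1*241)) = -44595 + (2 + 4*(97 - 241)) = -44595 + (2 + 4*(-144)) = -44595 + (2 - 576) = -44595 - 574 = -45169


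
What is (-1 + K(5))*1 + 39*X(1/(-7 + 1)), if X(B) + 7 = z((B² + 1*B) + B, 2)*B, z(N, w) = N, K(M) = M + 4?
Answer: -18937/72 ≈ -263.01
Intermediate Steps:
K(M) = 4 + M
X(B) = -7 + B*(B² + 2*B) (X(B) = -7 + ((B² + 1*B) + B)*B = -7 + ((B² + B) + B)*B = -7 + ((B + B²) + B)*B = -7 + (B² + 2*B)*B = -7 + B*(B² + 2*B))
(-1 + K(5))*1 + 39*X(1/(-7 + 1)) = (-1 + (4 + 5))*1 + 39*(-7 + (1/(-7 + 1))²*(2 + 1/(-7 + 1))) = (-1 + 9)*1 + 39*(-7 + (1/(-6))²*(2 + 1/(-6))) = 8*1 + 39*(-7 + (-⅙)²*(2 - ⅙)) = 8 + 39*(-7 + (1/36)*(11/6)) = 8 + 39*(-7 + 11/216) = 8 + 39*(-1501/216) = 8 - 19513/72 = -18937/72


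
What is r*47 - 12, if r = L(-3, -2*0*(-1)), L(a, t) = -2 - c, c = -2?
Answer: -12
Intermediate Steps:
L(a, t) = 0 (L(a, t) = -2 - 1*(-2) = -2 + 2 = 0)
r = 0
r*47 - 12 = 0*47 - 12 = 0 - 12 = -12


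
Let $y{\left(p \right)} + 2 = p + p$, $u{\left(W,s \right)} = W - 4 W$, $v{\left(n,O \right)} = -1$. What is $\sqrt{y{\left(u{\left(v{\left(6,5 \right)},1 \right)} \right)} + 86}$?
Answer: $3 \sqrt{10} \approx 9.4868$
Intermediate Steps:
$u{\left(W,s \right)} = - 3 W$
$y{\left(p \right)} = -2 + 2 p$ ($y{\left(p \right)} = -2 + \left(p + p\right) = -2 + 2 p$)
$\sqrt{y{\left(u{\left(v{\left(6,5 \right)},1 \right)} \right)} + 86} = \sqrt{\left(-2 + 2 \left(\left(-3\right) \left(-1\right)\right)\right) + 86} = \sqrt{\left(-2 + 2 \cdot 3\right) + 86} = \sqrt{\left(-2 + 6\right) + 86} = \sqrt{4 + 86} = \sqrt{90} = 3 \sqrt{10}$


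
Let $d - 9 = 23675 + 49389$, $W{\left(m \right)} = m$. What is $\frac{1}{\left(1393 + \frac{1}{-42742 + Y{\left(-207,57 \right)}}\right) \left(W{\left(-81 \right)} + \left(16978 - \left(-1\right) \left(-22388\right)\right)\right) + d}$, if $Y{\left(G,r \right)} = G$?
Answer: $- \frac{42949}{325376894119} \approx -1.32 \cdot 10^{-7}$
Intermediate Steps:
$d = 73073$ ($d = 9 + \left(23675 + 49389\right) = 9 + 73064 = 73073$)
$\frac{1}{\left(1393 + \frac{1}{-42742 + Y{\left(-207,57 \right)}}\right) \left(W{\left(-81 \right)} + \left(16978 - \left(-1\right) \left(-22388\right)\right)\right) + d} = \frac{1}{\left(1393 + \frac{1}{-42742 - 207}\right) \left(-81 + \left(16978 - \left(-1\right) \left(-22388\right)\right)\right) + 73073} = \frac{1}{\left(1393 + \frac{1}{-42949}\right) \left(-81 + \left(16978 - 22388\right)\right) + 73073} = \frac{1}{\left(1393 - \frac{1}{42949}\right) \left(-81 + \left(16978 - 22388\right)\right) + 73073} = \frac{1}{\frac{59827956 \left(-81 - 5410\right)}{42949} + 73073} = \frac{1}{\frac{59827956}{42949} \left(-5491\right) + 73073} = \frac{1}{- \frac{328515306396}{42949} + 73073} = \frac{1}{- \frac{325376894119}{42949}} = - \frac{42949}{325376894119}$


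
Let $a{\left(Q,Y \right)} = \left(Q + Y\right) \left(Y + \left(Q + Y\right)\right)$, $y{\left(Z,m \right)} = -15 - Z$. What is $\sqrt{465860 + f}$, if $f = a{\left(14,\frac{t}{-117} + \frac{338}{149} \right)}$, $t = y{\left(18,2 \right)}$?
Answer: $\frac{4 \sqrt{983856596585}}{5811} \approx 682.77$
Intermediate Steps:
$t = -33$ ($t = -15 - 18 = -33$)
$a{\left(Q,Y \right)} = \left(Q + Y\right) \left(Q + 2 Y\right)$
$f = \frac{10675040300}{33767721}$ ($f = 14^{2} + 2 \left(- \frac{33}{-117} + \frac{338}{149}\right)^{2} + 3 \cdot 14 \left(- \frac{33}{-117} + \frac{338}{149}\right) = 196 + 2 \left(\left(-33\right) \left(- \frac{1}{117}\right) + 338 \cdot \frac{1}{149}\right)^{2} + 3 \cdot 14 \left(\left(-33\right) \left(- \frac{1}{117}\right) + 338 \cdot \frac{1}{149}\right) = 196 + 2 \left(\frac{11}{39} + \frac{338}{149}\right)^{2} + 3 \cdot 14 \left(\frac{11}{39} + \frac{338}{149}\right) = 196 + 2 \left(\frac{14821}{5811}\right)^{2} + 3 \cdot 14 \cdot \frac{14821}{5811} = 196 + 2 \cdot \frac{219662041}{33767721} + \frac{207494}{1937} = 196 + \frac{439324082}{33767721} + \frac{207494}{1937} = \frac{10675040300}{33767721} \approx 316.13$)
$\sqrt{465860 + f} = \sqrt{465860 + \frac{10675040300}{33767721}} = \sqrt{\frac{15741705545360}{33767721}} = \frac{4 \sqrt{983856596585}}{5811}$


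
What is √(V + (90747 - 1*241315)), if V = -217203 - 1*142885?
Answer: 8*I*√7979 ≈ 714.6*I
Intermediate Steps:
V = -360088 (V = -217203 - 142885 = -360088)
√(V + (90747 - 1*241315)) = √(-360088 + (90747 - 1*241315)) = √(-360088 + (90747 - 241315)) = √(-360088 - 150568) = √(-510656) = 8*I*√7979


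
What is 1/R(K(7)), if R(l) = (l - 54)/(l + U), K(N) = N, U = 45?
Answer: -52/47 ≈ -1.1064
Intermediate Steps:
R(l) = (-54 + l)/(45 + l) (R(l) = (l - 54)/(l + 45) = (-54 + l)/(45 + l))
1/R(K(7)) = 1/((-54 + 7)/(45 + 7)) = 1/(-47/52) = -52/47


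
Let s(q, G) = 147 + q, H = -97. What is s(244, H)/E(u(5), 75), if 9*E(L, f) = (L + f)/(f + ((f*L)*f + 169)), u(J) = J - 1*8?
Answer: -6502721/8 ≈ -8.1284e+5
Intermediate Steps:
u(J) = -8 + J (u(J) = J - 8 = -8 + J)
E(L, f) = (L + f)/(9*(169 + f + L*f²)) (E(L, f) = ((L + f)/(f + ((f*L)*f + 169)))/9 = ((L + f)/(f + ((L*f)*f + 169)))/9 = ((L + f)/(f + (L*f² + 169)))/9 = ((L + f)/(f + (169 + L*f²)))/9 = ((L + f)/(169 + f + L*f²))/9 = (L + f)/(9*(169 + f + L*f²)))
s(244, H)/E(u(5), 75) = (147 + 244)/((((-8 + 5) + 75)/(9*(169 + 75 + (-8 + 5)*75²)))) = 391/(((-3 + 75)/(9*(169 + 75 - 3*5625)))) = 391/(((⅑)*72/(169 + 75 - 16875))) = 391/(((⅑)*72/(-16631))) = 391/(((⅑)*(-1/16631)*72)) = 391/(-8/16631) = 391*(-16631/8) = -6502721/8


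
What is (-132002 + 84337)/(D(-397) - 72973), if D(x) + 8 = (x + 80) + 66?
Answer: 47665/73232 ≈ 0.65088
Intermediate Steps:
D(x) = 138 + x (D(x) = -8 + ((x + 80) + 66) = -8 + ((80 + x) + 66) = -8 + (146 + x) = 138 + x)
(-132002 + 84337)/(D(-397) - 72973) = (-132002 + 84337)/((138 - 397) - 72973) = -47665/(-259 - 72973) = -47665/(-73232) = -47665*(-1/73232) = 47665/73232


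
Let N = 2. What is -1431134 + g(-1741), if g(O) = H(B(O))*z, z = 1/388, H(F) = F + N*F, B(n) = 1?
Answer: -555279989/388 ≈ -1.4311e+6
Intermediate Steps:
H(F) = 3*F (H(F) = F + 2*F = 3*F)
z = 1/388 ≈ 0.0025773
g(O) = 3/388 (g(O) = (3*1)*(1/388) = 3*(1/388) = 3/388)
-1431134 + g(-1741) = -1431134 + 3/388 = -555279989/388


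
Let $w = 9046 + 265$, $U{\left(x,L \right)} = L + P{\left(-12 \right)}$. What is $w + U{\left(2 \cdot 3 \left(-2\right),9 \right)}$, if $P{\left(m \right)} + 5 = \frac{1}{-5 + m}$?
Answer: $\frac{158354}{17} \approx 9314.9$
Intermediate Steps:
$P{\left(m \right)} = -5 + \frac{1}{-5 + m}$
$U{\left(x,L \right)} = - \frac{86}{17} + L$ ($U{\left(x,L \right)} = L + \frac{26 - -60}{-5 - 12} = L + \frac{26 + 60}{-17} = L - \frac{86}{17} = - \frac{86}{17} + L$)
$w = 9311$
$w + U{\left(2 \cdot 3 \left(-2\right),9 \right)} = 9311 + \left(- \frac{86}{17} + 9\right) = 9311 + \frac{67}{17} = \frac{158354}{17}$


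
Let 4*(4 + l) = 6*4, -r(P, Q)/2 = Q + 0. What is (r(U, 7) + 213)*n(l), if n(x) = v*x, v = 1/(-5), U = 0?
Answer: -398/5 ≈ -79.600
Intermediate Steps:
r(P, Q) = -2*Q (r(P, Q) = -2*(Q + 0) = -2*Q)
l = 2 (l = -4 + (6*4)/4 = -4 + (1/4)*24 = -4 + 6 = 2)
v = -1/5 ≈ -0.20000
n(x) = -x/5
(r(U, 7) + 213)*n(l) = (-2*7 + 213)*(-1/5*2) = (-14 + 213)*(-2/5) = 199*(-2/5) = -398/5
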